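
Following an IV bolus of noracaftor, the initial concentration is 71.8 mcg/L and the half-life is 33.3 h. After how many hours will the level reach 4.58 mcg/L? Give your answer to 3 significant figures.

k = ln 2 / 33.3 = 0.02082 h⁻¹
C(t) = C₀ e^(−kt)  ⇒  t = ln(C₀/C) / k
t = ln(71.8/4.58) / 0.02082 = 2.752 / 0.02082 ≈ 132 hours

132 hours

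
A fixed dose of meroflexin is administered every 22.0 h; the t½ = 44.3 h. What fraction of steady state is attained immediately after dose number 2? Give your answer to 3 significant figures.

k = ln 2 / 44.3 = 0.01565 h⁻¹
f_n = 1 − e^(−nkτ) = 1 − e^(−2 × 0.01565 × 22.0) = 1 − e^(−0.6885) = 1 − 0.5024 ≈ 0.498

0.498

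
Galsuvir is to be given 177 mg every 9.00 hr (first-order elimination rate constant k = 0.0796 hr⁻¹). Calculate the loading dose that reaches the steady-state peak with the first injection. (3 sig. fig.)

346 mg

Accumulation ratio R = 1 / (1 − e^(−kτ)) = 1 / (1 − e^(−0.07960×9.00)) = 1 / (1 − 0.4885) = 1.955
Loading dose = maintenance dose × R = 177 × 1.955 ≈ 346 mg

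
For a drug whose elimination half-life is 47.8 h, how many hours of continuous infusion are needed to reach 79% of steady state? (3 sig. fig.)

k = ln 2 / 47.8 = 0.01450 h⁻¹
f = 1 − e^(−kt)  ⇒  t = −ln(1 − f) / k
t = −ln(1 − 0.79) / 0.01450 = 1.561 / 0.01450 ≈ 108 hours

108 hours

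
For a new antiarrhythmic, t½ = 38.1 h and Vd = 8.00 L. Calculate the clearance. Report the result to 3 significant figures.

0.146 L/h

k = ln 2 / t½ = ln 2 / 38.1 = 0.01819 h⁻¹
CL = k · V = 0.01819 × 8.00 ≈ 0.146 L/h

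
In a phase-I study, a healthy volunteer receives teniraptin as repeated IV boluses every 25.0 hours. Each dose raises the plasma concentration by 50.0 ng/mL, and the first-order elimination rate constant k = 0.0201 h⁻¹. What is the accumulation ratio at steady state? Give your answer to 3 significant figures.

2.53

Fraction remaining after one interval: e^(−kτ) = e^(−0.02010 × 25.0) = 0.6050
R = 1 / (1 − 0.6050) = 1 / 0.3950 ≈ 2.53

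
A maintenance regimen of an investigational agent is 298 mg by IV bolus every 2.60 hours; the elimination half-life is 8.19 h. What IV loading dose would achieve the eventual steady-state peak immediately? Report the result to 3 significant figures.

k = ln 2 / 8.19 = 0.08463 h⁻¹
Accumulation ratio R = 1 / (1 − e^(−kτ)) = 1 / (1 − e^(−0.08463×2.60)) = 1 / (1 − 0.8025) = 5.063
Loading dose = maintenance dose × R = 298 × 5.063 ≈ 1510 mg

1510 mg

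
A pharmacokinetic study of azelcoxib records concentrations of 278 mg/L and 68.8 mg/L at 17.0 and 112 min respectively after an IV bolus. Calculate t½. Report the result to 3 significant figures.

47.2 minutes

k = ln(C₁/C₂) / (t₂ − t₁) = ln(278/68.8) / (112 − 17.0)
  = 1.396 / 95.00 = 0.01470 min⁻¹
t½ = ln 2 / k = ln 2 / 0.01470 ≈ 47.2 minutes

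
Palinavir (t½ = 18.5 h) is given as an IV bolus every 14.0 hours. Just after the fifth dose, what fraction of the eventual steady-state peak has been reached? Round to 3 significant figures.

k = ln 2 / 18.5 = 0.03747 h⁻¹
f_n = 1 − e^(−nkτ) = 1 − e^(−5 × 0.03747 × 14.0) = 1 − e^(−2.623) = 1 − 0.07261 ≈ 0.927

0.927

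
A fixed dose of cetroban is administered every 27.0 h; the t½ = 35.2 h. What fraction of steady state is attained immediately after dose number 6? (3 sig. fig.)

k = ln 2 / 35.2 = 0.01969 h⁻¹
f_n = 1 − e^(−nkτ) = 1 − e^(−6 × 0.01969 × 27.0) = 1 − e^(−3.190) = 1 − 0.04117 ≈ 0.959

0.959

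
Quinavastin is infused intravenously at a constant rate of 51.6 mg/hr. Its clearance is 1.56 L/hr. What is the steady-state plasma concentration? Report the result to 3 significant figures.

33.1 mg/L

Css = infusion rate / CL = 51.6 / 1.56 ≈ 33.1 mg/L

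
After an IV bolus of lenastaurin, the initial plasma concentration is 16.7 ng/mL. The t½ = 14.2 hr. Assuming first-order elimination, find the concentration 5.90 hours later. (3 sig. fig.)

12.5 ng/mL

k = ln 2 / 14.2 = 0.04881 hr⁻¹
C(t) = C₀ e^(−kt) = 16.7 × e^(−0.04881 × 5.90) = 16.7 × e^(−0.2880) = 16.7 × 0.7498 ≈ 12.5 ng/mL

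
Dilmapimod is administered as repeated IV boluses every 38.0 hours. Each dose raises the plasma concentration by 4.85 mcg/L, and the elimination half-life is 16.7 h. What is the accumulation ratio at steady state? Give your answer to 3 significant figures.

k = ln 2 / 16.7 = 0.04151 h⁻¹
Fraction remaining after one interval: e^(−kτ) = e^(−0.04151 × 38.0) = 0.2065
R = 1 / (1 − 0.2065) = 1 / 0.7935 ≈ 1.26

1.26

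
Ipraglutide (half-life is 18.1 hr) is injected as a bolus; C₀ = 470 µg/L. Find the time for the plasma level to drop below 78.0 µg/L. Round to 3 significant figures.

k = ln 2 / 18.1 = 0.03830 hr⁻¹
C(t) = C₀ e^(−kt)  ⇒  t = ln(C₀/C) / k
t = ln(470/78.0) / 0.03830 = 1.796 / 0.03830 ≈ 46.9 hours

46.9 hours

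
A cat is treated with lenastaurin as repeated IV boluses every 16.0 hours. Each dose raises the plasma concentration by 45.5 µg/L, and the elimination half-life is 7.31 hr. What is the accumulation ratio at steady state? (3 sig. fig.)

k = ln 2 / 7.31 = 0.09482 hr⁻¹
Fraction remaining after one interval: e^(−kτ) = e^(−0.09482 × 16.0) = 0.2193
R = 1 / (1 − 0.2193) = 1 / 0.7807 ≈ 1.28

1.28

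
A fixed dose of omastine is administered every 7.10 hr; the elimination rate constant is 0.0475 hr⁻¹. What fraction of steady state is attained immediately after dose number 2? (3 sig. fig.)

f_n = 1 − e^(−nkτ) = 1 − e^(−2 × 0.04750 × 7.10) = 1 − e^(−0.6745) = 1 − 0.5094 ≈ 0.491

0.491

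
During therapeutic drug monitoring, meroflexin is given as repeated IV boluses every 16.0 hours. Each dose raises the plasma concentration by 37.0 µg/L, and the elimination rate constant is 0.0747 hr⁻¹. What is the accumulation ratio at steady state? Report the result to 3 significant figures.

Fraction remaining after one interval: e^(−kτ) = e^(−0.07470 × 16.0) = 0.3026
R = 1 / (1 − 0.3026) = 1 / 0.6974 ≈ 1.43

1.43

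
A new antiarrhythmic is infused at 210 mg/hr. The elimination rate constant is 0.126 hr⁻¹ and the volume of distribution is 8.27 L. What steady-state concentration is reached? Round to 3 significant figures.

202 µg/mL

CL = k · V = 0.126 × 8.27 = 1.042 L/hr
Css = rate / CL = 210 / 1.042 ≈ 202 µg/mL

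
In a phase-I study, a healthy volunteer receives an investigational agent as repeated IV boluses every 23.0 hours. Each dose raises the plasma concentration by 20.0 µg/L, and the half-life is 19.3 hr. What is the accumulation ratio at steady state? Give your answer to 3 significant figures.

k = ln 2 / 19.3 = 0.03591 hr⁻¹
Fraction remaining after one interval: e^(−kτ) = e^(−0.03591 × 23.0) = 0.4378
R = 1 / (1 − 0.4378) = 1 / 0.5622 ≈ 1.78

1.78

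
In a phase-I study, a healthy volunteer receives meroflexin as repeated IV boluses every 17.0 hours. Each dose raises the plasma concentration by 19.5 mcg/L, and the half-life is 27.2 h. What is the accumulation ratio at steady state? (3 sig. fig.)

k = ln 2 / 27.2 = 0.02548 h⁻¹
Fraction remaining after one interval: e^(−kτ) = e^(−0.02548 × 17.0) = 0.6484
R = 1 / (1 − 0.6484) = 1 / 0.3516 ≈ 2.84

2.84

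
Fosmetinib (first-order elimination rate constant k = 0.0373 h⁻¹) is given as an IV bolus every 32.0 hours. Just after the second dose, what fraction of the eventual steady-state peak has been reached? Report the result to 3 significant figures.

f_n = 1 − e^(−nkτ) = 1 − e^(−2 × 0.03730 × 32.0) = 1 − e^(−2.387) = 1 − 0.09189 ≈ 0.908

0.908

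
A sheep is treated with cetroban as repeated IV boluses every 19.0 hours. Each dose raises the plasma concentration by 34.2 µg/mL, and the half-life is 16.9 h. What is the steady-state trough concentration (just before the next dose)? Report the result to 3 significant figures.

k = ln 2 / 16.9 = 0.04101 h⁻¹
Fraction remaining after one interval: e^(−kτ) = e^(−0.04101 × 19.0) = 0.4587
R = 1 / (1 − 0.4587) = 1.848
Css,max = 34.2 × 1.848 = 63.19 µg/mL
Css,min = Css,max × e^(−kτ) = 63.19 × 0.4587 ≈ 29.0 µg/mL

29.0 µg/mL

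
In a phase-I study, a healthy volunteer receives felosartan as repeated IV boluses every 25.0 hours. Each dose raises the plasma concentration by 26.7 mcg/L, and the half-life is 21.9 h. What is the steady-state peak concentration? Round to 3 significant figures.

k = ln 2 / 21.9 = 0.03165 h⁻¹
Fraction remaining after one interval: e^(−kτ) = e^(−0.03165 × 25.0) = 0.4533
R = 1 / (1 − 0.4533) = 1.829
Css,max = 26.7 × 1.829 ≈ 48.8 mcg/L

48.8 mcg/L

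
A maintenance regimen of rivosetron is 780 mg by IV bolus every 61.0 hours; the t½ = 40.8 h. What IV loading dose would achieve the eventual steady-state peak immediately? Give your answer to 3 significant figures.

1210 mg

k = ln 2 / 40.8 = 0.01699 h⁻¹
Accumulation ratio R = 1 / (1 − e^(−kτ)) = 1 / (1 − e^(−0.01699×61.0)) = 1 / (1 − 0.3548) = 1.550
Loading dose = maintenance dose × R = 780 × 1.550 ≈ 1210 mg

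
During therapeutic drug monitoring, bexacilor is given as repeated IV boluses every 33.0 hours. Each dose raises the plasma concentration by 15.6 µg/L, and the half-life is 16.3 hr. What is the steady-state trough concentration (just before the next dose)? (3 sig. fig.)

k = ln 2 / 16.3 = 0.04252 hr⁻¹
Fraction remaining after one interval: e^(−kτ) = e^(−0.04252 × 33.0) = 0.2458
R = 1 / (1 − 0.2458) = 1.326
Css,max = 15.6 × 1.326 = 20.68 µg/L
Css,min = Css,max × e^(−kτ) = 20.68 × 0.2458 ≈ 5.08 µg/L

5.08 µg/L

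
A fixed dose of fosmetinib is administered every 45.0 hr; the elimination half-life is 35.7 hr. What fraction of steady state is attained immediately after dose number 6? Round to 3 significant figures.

k = ln 2 / 35.7 = 0.01942 hr⁻¹
f_n = 1 − e^(−nkτ) = 1 − e^(−6 × 0.01942 × 45.0) = 1 − e^(−5.242) = 1 − 0.005288 ≈ 0.995

0.995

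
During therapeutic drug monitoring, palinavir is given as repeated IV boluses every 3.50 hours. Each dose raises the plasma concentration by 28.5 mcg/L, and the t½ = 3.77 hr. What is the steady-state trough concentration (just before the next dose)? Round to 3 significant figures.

k = ln 2 / 3.77 = 0.1839 hr⁻¹
Fraction remaining after one interval: e^(−kτ) = e^(−0.1839 × 3.50) = 0.5254
R = 1 / (1 − 0.5254) = 2.107
Css,max = 28.5 × 2.107 = 60.06 mcg/L
Css,min = Css,max × e^(−kτ) = 60.06 × 0.5254 ≈ 31.6 mcg/L

31.6 mcg/L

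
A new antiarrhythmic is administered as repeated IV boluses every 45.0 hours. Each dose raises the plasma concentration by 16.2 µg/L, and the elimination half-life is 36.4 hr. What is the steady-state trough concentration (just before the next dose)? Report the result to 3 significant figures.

11.9 µg/L

k = ln 2 / 36.4 = 0.01904 hr⁻¹
Fraction remaining after one interval: e^(−kτ) = e^(−0.01904 × 45.0) = 0.4245
R = 1 / (1 − 0.4245) = 1.738
Css,max = 16.2 × 1.738 = 28.15 µg/L
Css,min = Css,max × e^(−kτ) = 28.15 × 0.4245 ≈ 11.9 µg/L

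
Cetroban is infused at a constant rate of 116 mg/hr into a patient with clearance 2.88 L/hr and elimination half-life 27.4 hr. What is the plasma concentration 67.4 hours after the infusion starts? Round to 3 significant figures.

33.0 mg/L

Css = rate / CL = 116 / 2.88 = 40.28 mg/L
k = ln 2 / 27.4 = 0.02530 hr⁻¹
C(t) = Css (1 − e^(−kt)) = 40.28 × (1 − e^(−1.705)) = 40.28 × 0.8182 ≈ 33.0 mg/L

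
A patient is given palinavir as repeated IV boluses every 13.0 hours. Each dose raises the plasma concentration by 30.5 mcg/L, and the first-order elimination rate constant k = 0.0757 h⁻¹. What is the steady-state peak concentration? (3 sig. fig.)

48.7 mcg/L

Fraction remaining after one interval: e^(−kτ) = e^(−0.07570 × 13.0) = 0.3738
R = 1 / (1 − 0.3738) = 1.597
Css,max = 30.5 × 1.597 ≈ 48.7 mcg/L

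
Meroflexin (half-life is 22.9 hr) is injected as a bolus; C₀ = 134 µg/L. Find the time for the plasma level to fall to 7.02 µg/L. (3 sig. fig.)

97.4 hours

k = ln 2 / 22.9 = 0.03027 hr⁻¹
C(t) = C₀ e^(−kt)  ⇒  t = ln(C₀/C) / k
t = ln(134/7.02) / 0.03027 = 2.949 / 0.03027 ≈ 97.4 hours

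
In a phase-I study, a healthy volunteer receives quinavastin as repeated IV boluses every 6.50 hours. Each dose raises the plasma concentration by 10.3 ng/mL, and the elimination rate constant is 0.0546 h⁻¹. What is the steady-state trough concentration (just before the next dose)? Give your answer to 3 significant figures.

24.2 ng/mL

Fraction remaining after one interval: e^(−kτ) = e^(−0.05460 × 6.50) = 0.7012
R = 1 / (1 − 0.7012) = 3.347
Css,max = 10.3 × 3.347 = 34.48 ng/mL
Css,min = Css,max × e^(−kτ) = 34.48 × 0.7012 ≈ 24.2 ng/mL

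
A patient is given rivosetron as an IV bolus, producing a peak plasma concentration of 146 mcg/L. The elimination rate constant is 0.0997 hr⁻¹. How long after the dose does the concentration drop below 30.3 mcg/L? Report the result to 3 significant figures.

C(t) = C₀ e^(−kt)  ⇒  t = ln(C₀/C) / k
t = ln(146/30.3) / 0.09970 = 1.572 / 0.09970 ≈ 15.8 hours

15.8 hours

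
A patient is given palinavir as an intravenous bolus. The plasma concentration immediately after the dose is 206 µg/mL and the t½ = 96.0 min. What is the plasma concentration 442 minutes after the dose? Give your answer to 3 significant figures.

8.47 µg/mL

k = ln 2 / 96.0 = 0.007220 min⁻¹
442 min is 4.604 half-lives, so C = 206 × (1/2)^4.604 = 206 × 0.04112 ≈ 8.47 µg/mL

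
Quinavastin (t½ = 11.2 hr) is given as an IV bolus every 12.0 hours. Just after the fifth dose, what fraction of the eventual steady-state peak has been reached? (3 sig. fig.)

k = ln 2 / 11.2 = 0.06189 hr⁻¹
f_n = 1 − e^(−nkτ) = 1 − e^(−5 × 0.06189 × 12.0) = 1 − e^(−3.713) = 1 − 0.02440 ≈ 0.976

0.976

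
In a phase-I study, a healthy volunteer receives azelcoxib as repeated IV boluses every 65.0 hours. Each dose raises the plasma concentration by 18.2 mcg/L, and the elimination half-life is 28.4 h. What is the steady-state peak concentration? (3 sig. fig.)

22.9 mcg/L

k = ln 2 / 28.4 = 0.02441 h⁻¹
Fraction remaining after one interval: e^(−kτ) = e^(−0.02441 × 65.0) = 0.2047
R = 1 / (1 − 0.2047) = 1.257
Css,max = 18.2 × 1.257 ≈ 22.9 mcg/L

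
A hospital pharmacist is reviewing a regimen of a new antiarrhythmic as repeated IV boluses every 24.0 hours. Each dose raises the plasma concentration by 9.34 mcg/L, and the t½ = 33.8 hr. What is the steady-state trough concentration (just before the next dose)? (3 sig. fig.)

14.7 mcg/L

k = ln 2 / 33.8 = 0.02051 hr⁻¹
Fraction remaining after one interval: e^(−kτ) = e^(−0.02051 × 24.0) = 0.6113
R = 1 / (1 − 0.6113) = 2.573
Css,max = 9.34 × 2.573 = 24.03 mcg/L
Css,min = Css,max × e^(−kτ) = 24.03 × 0.6113 ≈ 14.7 mcg/L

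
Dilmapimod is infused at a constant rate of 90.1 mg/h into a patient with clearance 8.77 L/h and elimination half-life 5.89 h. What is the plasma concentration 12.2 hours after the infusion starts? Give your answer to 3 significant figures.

7.83 µg/mL

Css = rate / CL = 90.1 / 8.77 = 10.27 µg/mL
k = ln 2 / 5.89 = 0.1177 h⁻¹
C(t) = Css (1 − e^(−kt)) = 10.27 × (1 − e^(−1.436)) = 10.27 × 0.7621 ≈ 7.83 µg/mL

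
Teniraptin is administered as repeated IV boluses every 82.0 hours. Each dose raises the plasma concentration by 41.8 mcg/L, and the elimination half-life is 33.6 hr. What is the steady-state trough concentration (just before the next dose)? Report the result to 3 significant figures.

k = ln 2 / 33.6 = 0.02063 hr⁻¹
Fraction remaining after one interval: e^(−kτ) = e^(−0.02063 × 82.0) = 0.1842
R = 1 / (1 − 0.1842) = 1.226
Css,max = 41.8 × 1.226 = 51.24 mcg/L
Css,min = Css,max × e^(−kτ) = 51.24 × 0.1842 ≈ 9.44 mcg/L

9.44 mcg/L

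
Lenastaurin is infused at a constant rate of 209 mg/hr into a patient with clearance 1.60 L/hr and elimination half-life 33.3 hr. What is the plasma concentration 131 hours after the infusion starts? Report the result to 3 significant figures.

122 mg/L

Css = rate / CL = 209 / 1.60 = 130.6 mg/L
k = ln 2 / 33.3 = 0.02082 hr⁻¹
C(t) = Css (1 − e^(−kt)) = 130.6 × (1 − e^(−2.727)) = 130.6 × 0.9346 ≈ 122 mg/L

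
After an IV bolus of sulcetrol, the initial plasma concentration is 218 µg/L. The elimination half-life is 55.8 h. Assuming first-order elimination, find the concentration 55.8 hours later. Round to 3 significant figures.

109 µg/L

k = ln 2 / 55.8 = 0.01242 h⁻¹
C(t) = C₀ e^(−kt) = 218 × e^(−0.01242 × 55.8) = 218 × e^(−0.6931) = 218 × 0.5000 ≈ 109 µg/L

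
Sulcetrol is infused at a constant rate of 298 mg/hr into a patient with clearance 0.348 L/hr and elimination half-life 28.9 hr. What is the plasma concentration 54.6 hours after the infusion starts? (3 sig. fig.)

625 mg/L

Css = rate / CL = 298 / 0.348 = 856.3 mg/L
k = ln 2 / 28.9 = 0.02398 hr⁻¹
C(t) = Css (1 − e^(−kt)) = 856.3 × (1 − e^(−1.310)) = 856.3 × 0.7301 ≈ 625 mg/L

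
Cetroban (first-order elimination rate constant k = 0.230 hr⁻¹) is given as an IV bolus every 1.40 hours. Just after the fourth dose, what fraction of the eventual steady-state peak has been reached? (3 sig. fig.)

0.724

f_n = 1 − e^(−nkτ) = 1 − e^(−4 × 0.2300 × 1.40) = 1 − e^(−1.288) = 1 − 0.2758 ≈ 0.724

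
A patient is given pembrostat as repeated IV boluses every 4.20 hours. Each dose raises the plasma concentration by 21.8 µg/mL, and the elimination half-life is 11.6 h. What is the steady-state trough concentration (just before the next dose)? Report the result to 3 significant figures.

k = ln 2 / 11.6 = 0.05975 h⁻¹
Fraction remaining after one interval: e^(−kτ) = e^(−0.05975 × 4.20) = 0.7780
R = 1 / (1 − 0.7780) = 4.505
Css,max = 21.8 × 4.505 = 98.22 µg/mL
Css,min = Css,max × e^(−kτ) = 98.22 × 0.7780 ≈ 76.4 µg/mL

76.4 µg/mL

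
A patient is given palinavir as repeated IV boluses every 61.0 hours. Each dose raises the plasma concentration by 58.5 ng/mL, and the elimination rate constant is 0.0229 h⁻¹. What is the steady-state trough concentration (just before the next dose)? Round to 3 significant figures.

Fraction remaining after one interval: e^(−kτ) = e^(−0.02290 × 61.0) = 0.2474
R = 1 / (1 − 0.2474) = 1.329
Css,max = 58.5 × 1.329 = 77.73 ng/mL
Css,min = Css,max × e^(−kτ) = 77.73 × 0.2474 ≈ 19.2 ng/mL

19.2 ng/mL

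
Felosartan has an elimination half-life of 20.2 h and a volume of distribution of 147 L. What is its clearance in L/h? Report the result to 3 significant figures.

k = ln 2 / t½ = ln 2 / 20.2 = 0.03431 h⁻¹
CL = k · V = 0.03431 × 147 ≈ 5.04 L/h

5.04 L/h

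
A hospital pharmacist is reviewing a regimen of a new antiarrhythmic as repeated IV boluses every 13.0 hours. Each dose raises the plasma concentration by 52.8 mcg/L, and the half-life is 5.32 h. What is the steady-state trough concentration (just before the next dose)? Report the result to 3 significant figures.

k = ln 2 / 5.32 = 0.1303 h⁻¹
Fraction remaining after one interval: e^(−kτ) = e^(−0.1303 × 13.0) = 0.1838
R = 1 / (1 − 0.1838) = 1.225
Css,max = 52.8 × 1.225 = 64.69 mcg/L
Css,min = Css,max × e^(−kτ) = 64.69 × 0.1838 ≈ 11.9 mcg/L

11.9 mcg/L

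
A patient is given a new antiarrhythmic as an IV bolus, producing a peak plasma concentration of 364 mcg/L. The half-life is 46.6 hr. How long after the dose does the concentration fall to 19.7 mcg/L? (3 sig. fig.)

k = ln 2 / 46.6 = 0.01487 hr⁻¹
C(t) = C₀ e^(−kt)  ⇒  t = ln(C₀/C) / k
t = ln(364/19.7) / 0.01487 = 2.917 / 0.01487 ≈ 196 hours

196 hours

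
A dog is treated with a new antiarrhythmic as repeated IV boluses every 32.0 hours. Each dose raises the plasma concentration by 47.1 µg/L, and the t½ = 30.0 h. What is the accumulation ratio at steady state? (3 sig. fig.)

k = ln 2 / 30.0 = 0.02310 h⁻¹
Fraction remaining after one interval: e^(−kτ) = e^(−0.02310 × 32.0) = 0.4774
R = 1 / (1 − 0.4774) = 1 / 0.5226 ≈ 1.91

1.91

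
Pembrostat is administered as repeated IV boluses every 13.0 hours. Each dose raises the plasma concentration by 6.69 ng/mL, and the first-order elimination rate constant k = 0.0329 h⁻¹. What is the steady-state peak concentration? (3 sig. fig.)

19.2 ng/mL

Fraction remaining after one interval: e^(−kτ) = e^(−0.03290 × 13.0) = 0.6520
R = 1 / (1 − 0.6520) = 2.874
Css,max = 6.69 × 2.874 ≈ 19.2 ng/mL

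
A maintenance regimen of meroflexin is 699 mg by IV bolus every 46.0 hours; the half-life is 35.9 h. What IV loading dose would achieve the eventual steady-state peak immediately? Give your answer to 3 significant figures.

k = ln 2 / 35.9 = 0.01931 h⁻¹
Accumulation ratio R = 1 / (1 − e^(−kτ)) = 1 / (1 − e^(−0.01931×46.0)) = 1 / (1 − 0.4114) = 1.699
Loading dose = maintenance dose × R = 699 × 1.699 ≈ 1190 mg

1190 mg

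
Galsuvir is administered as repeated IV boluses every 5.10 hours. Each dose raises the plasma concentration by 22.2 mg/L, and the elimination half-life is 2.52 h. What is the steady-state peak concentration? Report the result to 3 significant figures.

29.4 mg/L

k = ln 2 / 2.52 = 0.2751 h⁻¹
Fraction remaining after one interval: e^(−kτ) = e^(−0.2751 × 5.10) = 0.2459
R = 1 / (1 − 0.2459) = 1.326
Css,max = 22.2 × 1.326 ≈ 29.4 mg/L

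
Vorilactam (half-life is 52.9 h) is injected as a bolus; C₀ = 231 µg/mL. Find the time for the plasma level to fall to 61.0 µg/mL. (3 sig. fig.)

k = ln 2 / 52.9 = 0.01310 h⁻¹
C(t) = C₀ e^(−kt)  ⇒  t = ln(C₀/C) / k
t = ln(231/61.0) / 0.01310 = 1.332 / 0.01310 ≈ 102 hours

102 hours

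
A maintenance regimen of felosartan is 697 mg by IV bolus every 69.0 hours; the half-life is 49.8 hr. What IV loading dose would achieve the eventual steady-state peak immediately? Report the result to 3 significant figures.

1130 mg

k = ln 2 / 49.8 = 0.01392 hr⁻¹
Accumulation ratio R = 1 / (1 − e^(−kτ)) = 1 / (1 − e^(−0.01392×69.0)) = 1 / (1 − 0.3827) = 1.620
Loading dose = maintenance dose × R = 697 × 1.620 ≈ 1130 mg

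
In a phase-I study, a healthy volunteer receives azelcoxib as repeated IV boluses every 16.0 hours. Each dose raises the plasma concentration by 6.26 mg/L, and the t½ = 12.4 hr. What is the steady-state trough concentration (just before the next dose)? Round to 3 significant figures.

4.33 mg/L

k = ln 2 / 12.4 = 0.05590 hr⁻¹
Fraction remaining after one interval: e^(−kτ) = e^(−0.05590 × 16.0) = 0.4089
R = 1 / (1 − 0.4089) = 1.692
Css,max = 6.26 × 1.692 = 10.59 mg/L
Css,min = Css,max × e^(−kτ) = 10.59 × 0.4089 ≈ 4.33 mg/L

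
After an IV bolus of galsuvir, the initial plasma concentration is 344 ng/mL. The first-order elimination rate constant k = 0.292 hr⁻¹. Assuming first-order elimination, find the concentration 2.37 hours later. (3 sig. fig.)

C(t) = C₀ e^(−kt) = 344 × e^(−0.2920 × 2.37) = 344 × e^(−0.6920) = 344 × 0.5006 ≈ 172 ng/mL

172 ng/mL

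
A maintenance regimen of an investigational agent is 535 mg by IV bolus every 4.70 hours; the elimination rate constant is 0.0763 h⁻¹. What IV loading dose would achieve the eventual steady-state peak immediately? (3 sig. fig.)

Accumulation ratio R = 1 / (1 − e^(−kτ)) = 1 / (1 − e^(−0.07630×4.70)) = 1 / (1 − 0.6986) = 3.318
Loading dose = maintenance dose × R = 535 × 3.318 ≈ 1780 mg

1780 mg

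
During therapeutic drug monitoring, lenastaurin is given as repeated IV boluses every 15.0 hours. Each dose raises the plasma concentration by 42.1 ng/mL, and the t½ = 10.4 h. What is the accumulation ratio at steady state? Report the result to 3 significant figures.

1.58

k = ln 2 / 10.4 = 0.06665 h⁻¹
Fraction remaining after one interval: e^(−kτ) = e^(−0.06665 × 15.0) = 0.3680
R = 1 / (1 − 0.3680) = 1 / 0.6320 ≈ 1.58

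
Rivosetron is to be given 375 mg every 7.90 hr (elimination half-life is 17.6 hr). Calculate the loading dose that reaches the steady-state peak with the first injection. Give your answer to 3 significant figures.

1400 mg

k = ln 2 / 17.6 = 0.03938 hr⁻¹
Accumulation ratio R = 1 / (1 − e^(−kτ)) = 1 / (1 − e^(−0.03938×7.90)) = 1 / (1 − 0.7326) = 3.740
Loading dose = maintenance dose × R = 375 × 3.740 ≈ 1400 mg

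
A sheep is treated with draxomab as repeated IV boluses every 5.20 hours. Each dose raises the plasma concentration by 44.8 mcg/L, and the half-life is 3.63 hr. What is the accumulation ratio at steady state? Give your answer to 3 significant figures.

1.59

k = ln 2 / 3.63 = 0.1909 hr⁻¹
Fraction remaining after one interval: e^(−kτ) = e^(−0.1909 × 5.20) = 0.3705
R = 1 / (1 − 0.3705) = 1 / 0.6295 ≈ 1.59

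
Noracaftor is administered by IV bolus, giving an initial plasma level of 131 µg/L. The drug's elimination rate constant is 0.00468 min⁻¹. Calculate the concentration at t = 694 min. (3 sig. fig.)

5.09 µg/L

C(t) = C₀ e^(−kt) = 131 × e^(−0.004680 × 694) = 131 × e^(−3.248) = 131 × 0.03885 ≈ 5.09 µg/L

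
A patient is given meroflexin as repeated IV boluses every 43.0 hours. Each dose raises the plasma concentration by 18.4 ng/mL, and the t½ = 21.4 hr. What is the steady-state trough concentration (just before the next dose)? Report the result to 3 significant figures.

k = ln 2 / 21.4 = 0.03239 hr⁻¹
Fraction remaining after one interval: e^(−kτ) = e^(−0.03239 × 43.0) = 0.2484
R = 1 / (1 − 0.2484) = 1.330
Css,max = 18.4 × 1.330 = 24.48 ng/mL
Css,min = Css,max × e^(−kτ) = 24.48 × 0.2484 ≈ 6.08 ng/mL

6.08 ng/mL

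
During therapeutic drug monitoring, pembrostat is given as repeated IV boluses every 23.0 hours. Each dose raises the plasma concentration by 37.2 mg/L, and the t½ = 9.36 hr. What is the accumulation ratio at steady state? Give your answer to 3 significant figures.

k = ln 2 / 9.36 = 0.07405 hr⁻¹
Fraction remaining after one interval: e^(−kτ) = e^(−0.07405 × 23.0) = 0.1821
R = 1 / (1 − 0.1821) = 1 / 0.8179 ≈ 1.22

1.22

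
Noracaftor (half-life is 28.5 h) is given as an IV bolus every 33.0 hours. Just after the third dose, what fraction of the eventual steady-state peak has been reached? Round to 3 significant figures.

k = ln 2 / 28.5 = 0.02432 h⁻¹
f_n = 1 − e^(−nkτ) = 1 − e^(−3 × 0.02432 × 33.0) = 1 − e^(−2.408) = 1 − 0.09002 ≈ 0.910

0.910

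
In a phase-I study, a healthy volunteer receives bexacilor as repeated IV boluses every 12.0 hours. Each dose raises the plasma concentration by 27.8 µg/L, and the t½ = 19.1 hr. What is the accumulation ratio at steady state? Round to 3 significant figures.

k = ln 2 / 19.1 = 0.03629 hr⁻¹
Fraction remaining after one interval: e^(−kτ) = e^(−0.03629 × 12.0) = 0.6470
R = 1 / (1 − 0.6470) = 1 / 0.3530 ≈ 2.83

2.83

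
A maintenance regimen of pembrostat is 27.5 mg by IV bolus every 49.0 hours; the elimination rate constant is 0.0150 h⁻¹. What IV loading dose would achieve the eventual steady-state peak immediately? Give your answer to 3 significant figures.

52.8 mg

Accumulation ratio R = 1 / (1 − e^(−kτ)) = 1 / (1 − e^(−0.01500×49.0)) = 1 / (1 − 0.4795) = 1.921
Loading dose = maintenance dose × R = 27.5 × 1.921 ≈ 52.8 mg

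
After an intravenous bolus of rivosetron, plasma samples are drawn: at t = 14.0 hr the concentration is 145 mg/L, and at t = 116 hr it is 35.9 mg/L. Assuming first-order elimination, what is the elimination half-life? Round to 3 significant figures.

k = ln(C₁/C₂) / (t₂ − t₁) = ln(145/35.9) / (116 − 14.0)
  = 1.396 / 102.0 = 0.01369 hr⁻¹
t½ = ln 2 / k = ln 2 / 0.01369 ≈ 50.6 hours

50.6 hours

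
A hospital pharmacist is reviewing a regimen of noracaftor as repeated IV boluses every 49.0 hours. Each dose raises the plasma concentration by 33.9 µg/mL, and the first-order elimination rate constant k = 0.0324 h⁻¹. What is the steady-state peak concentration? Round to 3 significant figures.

Fraction remaining after one interval: e^(−kτ) = e^(−0.03240 × 49.0) = 0.2044
R = 1 / (1 − 0.2044) = 1.257
Css,max = 33.9 × 1.257 ≈ 42.6 µg/mL

42.6 µg/mL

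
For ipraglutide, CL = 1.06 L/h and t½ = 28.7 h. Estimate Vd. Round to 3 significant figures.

43.9 L

k = ln 2 / t½ = ln 2 / 28.7 = 0.02415 h⁻¹
V = CL / k = 1.06 / 0.02415 ≈ 43.9 L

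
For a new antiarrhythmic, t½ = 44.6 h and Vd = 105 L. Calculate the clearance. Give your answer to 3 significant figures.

k = ln 2 / t½ = ln 2 / 44.6 = 0.01554 h⁻¹
CL = k · V = 0.01554 × 105 ≈ 1.63 L/h

1.63 L/h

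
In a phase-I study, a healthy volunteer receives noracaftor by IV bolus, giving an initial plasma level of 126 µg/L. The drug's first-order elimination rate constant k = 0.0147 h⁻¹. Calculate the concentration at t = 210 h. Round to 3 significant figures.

5.75 µg/L

C(t) = C₀ e^(−kt) = 126 × e^(−0.01470 × 210) = 126 × e^(−3.087) = 126 × 0.04564 ≈ 5.75 µg/L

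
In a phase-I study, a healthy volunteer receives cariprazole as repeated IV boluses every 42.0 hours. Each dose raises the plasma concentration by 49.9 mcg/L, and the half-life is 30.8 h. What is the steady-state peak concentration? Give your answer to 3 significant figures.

81.6 mcg/L

k = ln 2 / 30.8 = 0.02250 h⁻¹
Fraction remaining after one interval: e^(−kτ) = e^(−0.02250 × 42.0) = 0.3886
R = 1 / (1 − 0.3886) = 1.636
Css,max = 49.9 × 1.636 ≈ 81.6 mcg/L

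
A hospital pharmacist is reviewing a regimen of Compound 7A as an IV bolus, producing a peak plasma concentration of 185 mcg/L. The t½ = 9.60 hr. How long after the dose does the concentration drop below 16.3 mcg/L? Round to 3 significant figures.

33.6 hours

k = ln 2 / 9.60 = 0.07220 hr⁻¹
C(t) = C₀ e^(−kt)  ⇒  t = ln(C₀/C) / k
t = ln(185/16.3) / 0.07220 = 2.429 / 0.07220 ≈ 33.6 hours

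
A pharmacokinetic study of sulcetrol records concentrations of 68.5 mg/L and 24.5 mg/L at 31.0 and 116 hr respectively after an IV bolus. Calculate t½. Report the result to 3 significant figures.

k = ln(C₁/C₂) / (t₂ − t₁) = ln(68.5/24.5) / (116 − 31.0)
  = 1.028 / 85.00 = 0.01210 hr⁻¹
t½ = ln 2 / k = ln 2 / 0.01210 ≈ 57.3 hours

57.3 hours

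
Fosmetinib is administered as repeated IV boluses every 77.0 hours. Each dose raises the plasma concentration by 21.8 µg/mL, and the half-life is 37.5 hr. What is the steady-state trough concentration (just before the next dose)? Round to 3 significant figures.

6.92 µg/mL

k = ln 2 / 37.5 = 0.01848 hr⁻¹
Fraction remaining after one interval: e^(−kτ) = e^(−0.01848 × 77.0) = 0.2409
R = 1 / (1 − 0.2409) = 1.317
Css,max = 21.8 × 1.317 = 28.72 µg/mL
Css,min = Css,max × e^(−kτ) = 28.72 × 0.2409 ≈ 6.92 µg/mL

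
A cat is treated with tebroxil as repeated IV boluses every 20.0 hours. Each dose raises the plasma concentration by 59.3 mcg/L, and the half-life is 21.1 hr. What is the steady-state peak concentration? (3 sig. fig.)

123 mcg/L

k = ln 2 / 21.1 = 0.03285 hr⁻¹
Fraction remaining after one interval: e^(−kτ) = e^(−0.03285 × 20.0) = 0.5184
R = 1 / (1 − 0.5184) = 2.076
Css,max = 59.3 × 2.076 ≈ 123 mcg/L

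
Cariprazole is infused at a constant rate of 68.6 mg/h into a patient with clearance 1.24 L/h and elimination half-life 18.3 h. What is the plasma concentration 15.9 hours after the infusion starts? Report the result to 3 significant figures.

Css = rate / CL = 68.6 / 1.24 = 55.32 µg/mL
k = ln 2 / 18.3 = 0.03788 h⁻¹
C(t) = Css (1 − e^(−kt)) = 55.32 × (1 − e^(−0.6022)) = 55.32 × 0.4524 ≈ 25.0 µg/mL

25.0 µg/mL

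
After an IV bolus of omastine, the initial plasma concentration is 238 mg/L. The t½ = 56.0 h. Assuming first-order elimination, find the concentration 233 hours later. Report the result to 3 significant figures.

13.3 mg/L

k = ln 2 / 56.0 = 0.01238 h⁻¹
233 h is 4.161 half-lives, so C = 238 × (1/2)^4.161 = 238 × 0.05591 ≈ 13.3 mg/L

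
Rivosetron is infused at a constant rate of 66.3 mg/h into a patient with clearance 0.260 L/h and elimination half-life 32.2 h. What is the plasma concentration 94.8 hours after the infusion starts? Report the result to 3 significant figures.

222 mg/L

Css = rate / CL = 66.3 / 0.260 = 255.0 mg/L
k = ln 2 / 32.2 = 0.02153 h⁻¹
C(t) = Css (1 − e^(−kt)) = 255.0 × (1 − e^(−2.041)) = 255.0 × 0.8701 ≈ 222 mg/L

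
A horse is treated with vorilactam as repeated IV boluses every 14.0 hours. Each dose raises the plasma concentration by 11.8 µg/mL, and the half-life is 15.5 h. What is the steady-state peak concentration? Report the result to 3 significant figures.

k = ln 2 / 15.5 = 0.04472 h⁻¹
Fraction remaining after one interval: e^(−kτ) = e^(−0.04472 × 14.0) = 0.5347
R = 1 / (1 − 0.5347) = 2.149
Css,max = 11.8 × 2.149 ≈ 25.4 µg/mL

25.4 µg/mL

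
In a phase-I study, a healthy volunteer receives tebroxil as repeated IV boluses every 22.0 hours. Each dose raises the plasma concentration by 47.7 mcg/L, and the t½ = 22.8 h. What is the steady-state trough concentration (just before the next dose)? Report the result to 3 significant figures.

k = ln 2 / 22.8 = 0.03040 h⁻¹
Fraction remaining after one interval: e^(−kτ) = e^(−0.03040 × 22.0) = 0.5123
R = 1 / (1 − 0.5123) = 2.050
Css,max = 47.7 × 2.050 = 97.81 mcg/L
Css,min = Css,max × e^(−kτ) = 97.81 × 0.5123 ≈ 50.1 mcg/L

50.1 mcg/L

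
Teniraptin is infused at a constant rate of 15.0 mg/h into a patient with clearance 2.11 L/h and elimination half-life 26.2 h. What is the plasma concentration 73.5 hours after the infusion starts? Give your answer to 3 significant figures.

Css = rate / CL = 15.0 / 2.11 = 7.109 µg/mL
k = ln 2 / 26.2 = 0.02646 h⁻¹
C(t) = Css (1 − e^(−kt)) = 7.109 × (1 − e^(−1.945)) = 7.109 × 0.8569 ≈ 6.09 µg/mL

6.09 µg/mL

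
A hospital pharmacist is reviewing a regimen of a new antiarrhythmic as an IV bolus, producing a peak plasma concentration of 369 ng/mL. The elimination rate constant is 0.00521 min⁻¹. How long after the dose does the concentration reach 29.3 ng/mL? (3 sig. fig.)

486 minutes

C(t) = C₀ e^(−kt)  ⇒  t = ln(C₀/C) / k
t = ln(369/29.3) / 0.005210 = 2.533 / 0.005210 ≈ 486 minutes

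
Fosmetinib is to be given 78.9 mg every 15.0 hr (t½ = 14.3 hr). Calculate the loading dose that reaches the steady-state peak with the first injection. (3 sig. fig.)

153 mg

k = ln 2 / 14.3 = 0.04847 hr⁻¹
Accumulation ratio R = 1 / (1 − e^(−kτ)) = 1 / (1 − e^(−0.04847×15.0)) = 1 / (1 − 0.4833) = 1.935
Loading dose = maintenance dose × R = 78.9 × 1.935 ≈ 153 mg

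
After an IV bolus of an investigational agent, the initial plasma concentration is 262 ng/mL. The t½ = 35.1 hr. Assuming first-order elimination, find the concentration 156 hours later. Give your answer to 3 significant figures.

12.0 ng/mL

k = ln 2 / 35.1 = 0.01975 hr⁻¹
156 hr is 4.444 half-lives, so C = 262 × (1/2)^4.444 = 262 × 0.04593 ≈ 12.0 ng/mL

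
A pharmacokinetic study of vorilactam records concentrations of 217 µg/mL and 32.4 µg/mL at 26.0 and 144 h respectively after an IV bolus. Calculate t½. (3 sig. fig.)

k = ln(C₁/C₂) / (t₂ − t₁) = ln(217/32.4) / (144 − 26.0)
  = 1.902 / 118.0 = 0.01612 h⁻¹
t½ = ln 2 / k = ln 2 / 0.01612 ≈ 43.0 hours

43.0 hours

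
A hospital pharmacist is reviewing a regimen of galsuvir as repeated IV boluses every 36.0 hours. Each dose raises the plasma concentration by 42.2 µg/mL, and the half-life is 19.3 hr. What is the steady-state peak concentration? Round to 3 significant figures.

k = ln 2 / 19.3 = 0.03591 hr⁻¹
Fraction remaining after one interval: e^(−kτ) = e^(−0.03591 × 36.0) = 0.2745
R = 1 / (1 − 0.2745) = 1.378
Css,max = 42.2 × 1.378 ≈ 58.2 µg/mL

58.2 µg/mL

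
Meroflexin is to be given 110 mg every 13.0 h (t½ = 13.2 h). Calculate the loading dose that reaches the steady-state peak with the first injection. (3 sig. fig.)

k = ln 2 / 13.2 = 0.05251 h⁻¹
Accumulation ratio R = 1 / (1 − e^(−kτ)) = 1 / (1 − e^(−0.05251×13.0)) = 1 / (1 − 0.5053) = 2.021
Loading dose = maintenance dose × R = 110 × 2.021 ≈ 222 mg

222 mg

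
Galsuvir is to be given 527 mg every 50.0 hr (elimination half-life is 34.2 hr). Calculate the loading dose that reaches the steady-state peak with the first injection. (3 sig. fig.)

827 mg

k = ln 2 / 34.2 = 0.02027 hr⁻¹
Accumulation ratio R = 1 / (1 − e^(−kτ)) = 1 / (1 − e^(−0.02027×50.0)) = 1 / (1 − 0.3630) = 1.570
Loading dose = maintenance dose × R = 527 × 1.570 ≈ 827 mg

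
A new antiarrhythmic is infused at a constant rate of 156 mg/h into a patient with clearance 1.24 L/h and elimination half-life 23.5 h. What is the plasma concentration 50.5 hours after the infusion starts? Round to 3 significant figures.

97.4 µg/mL

Css = rate / CL = 156 / 1.24 = 125.8 µg/mL
k = ln 2 / 23.5 = 0.02950 h⁻¹
C(t) = Css (1 − e^(−kt)) = 125.8 × (1 − e^(−1.490)) = 125.8 × 0.7745 ≈ 97.4 µg/mL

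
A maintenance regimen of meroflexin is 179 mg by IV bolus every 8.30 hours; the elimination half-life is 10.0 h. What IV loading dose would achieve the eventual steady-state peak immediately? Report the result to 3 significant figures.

409 mg

k = ln 2 / 10.0 = 0.06931 h⁻¹
Accumulation ratio R = 1 / (1 − e^(−kτ)) = 1 / (1 − e^(−0.06931×8.30)) = 1 / (1 − 0.5625) = 2.286
Loading dose = maintenance dose × R = 179 × 2.286 ≈ 409 mg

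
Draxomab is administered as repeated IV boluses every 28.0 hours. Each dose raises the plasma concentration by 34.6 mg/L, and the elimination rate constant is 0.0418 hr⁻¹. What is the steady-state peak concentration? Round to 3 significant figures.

50.2 mg/L

Fraction remaining after one interval: e^(−kτ) = e^(−0.04180 × 28.0) = 0.3102
R = 1 / (1 − 0.3102) = 1.450
Css,max = 34.6 × 1.450 ≈ 50.2 mg/L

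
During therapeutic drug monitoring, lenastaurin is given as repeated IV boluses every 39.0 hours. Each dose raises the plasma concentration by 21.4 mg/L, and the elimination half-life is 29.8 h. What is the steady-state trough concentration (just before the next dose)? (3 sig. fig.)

k = ln 2 / 29.8 = 0.02326 h⁻¹
Fraction remaining after one interval: e^(−kτ) = e^(−0.02326 × 39.0) = 0.4037
R = 1 / (1 − 0.4037) = 1.677
Css,max = 21.4 × 1.677 = 35.89 mg/L
Css,min = Css,max × e^(−kτ) = 35.89 × 0.4037 ≈ 14.5 mg/L

14.5 mg/L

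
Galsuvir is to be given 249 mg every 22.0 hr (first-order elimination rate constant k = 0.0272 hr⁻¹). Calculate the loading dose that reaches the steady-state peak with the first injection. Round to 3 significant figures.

553 mg

Accumulation ratio R = 1 / (1 − e^(−kτ)) = 1 / (1 − e^(−0.02720×22.0)) = 1 / (1 − 0.5497) = 2.221
Loading dose = maintenance dose × R = 249 × 2.221 ≈ 553 mg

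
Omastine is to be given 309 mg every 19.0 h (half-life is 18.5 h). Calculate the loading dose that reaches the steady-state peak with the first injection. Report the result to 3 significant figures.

607 mg

k = ln 2 / 18.5 = 0.03747 h⁻¹
Accumulation ratio R = 1 / (1 − e^(−kτ)) = 1 / (1 − e^(−0.03747×19.0)) = 1 / (1 − 0.4907) = 1.964
Loading dose = maintenance dose × R = 309 × 1.964 ≈ 607 mg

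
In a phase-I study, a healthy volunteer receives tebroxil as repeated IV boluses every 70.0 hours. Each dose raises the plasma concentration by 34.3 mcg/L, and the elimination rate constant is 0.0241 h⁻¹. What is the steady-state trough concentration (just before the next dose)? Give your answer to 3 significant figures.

7.79 mcg/L

Fraction remaining after one interval: e^(−kτ) = e^(−0.02410 × 70.0) = 0.1851
R = 1 / (1 − 0.1851) = 1.227
Css,max = 34.3 × 1.227 = 42.09 mcg/L
Css,min = Css,max × e^(−kτ) = 42.09 × 0.1851 ≈ 7.79 mcg/L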